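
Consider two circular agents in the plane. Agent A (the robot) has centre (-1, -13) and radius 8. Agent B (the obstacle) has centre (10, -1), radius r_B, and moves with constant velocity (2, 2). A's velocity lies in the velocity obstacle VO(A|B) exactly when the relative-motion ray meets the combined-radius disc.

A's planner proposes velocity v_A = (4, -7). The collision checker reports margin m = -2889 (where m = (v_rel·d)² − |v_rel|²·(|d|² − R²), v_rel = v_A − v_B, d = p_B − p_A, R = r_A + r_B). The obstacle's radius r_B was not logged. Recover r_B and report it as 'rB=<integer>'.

m = -2889
d = (11, 12);  v_rel = (2, -9),  |v_rel|² = 85
v_rel×d = (2)·(12) − (-9)·(11) = 123
since m = R²·85 − 123²:  R² = (15129 + -2889) / 85 = 144
R = √144 = 12  ⇒  r_B = 12 − 8 = 4

rB=4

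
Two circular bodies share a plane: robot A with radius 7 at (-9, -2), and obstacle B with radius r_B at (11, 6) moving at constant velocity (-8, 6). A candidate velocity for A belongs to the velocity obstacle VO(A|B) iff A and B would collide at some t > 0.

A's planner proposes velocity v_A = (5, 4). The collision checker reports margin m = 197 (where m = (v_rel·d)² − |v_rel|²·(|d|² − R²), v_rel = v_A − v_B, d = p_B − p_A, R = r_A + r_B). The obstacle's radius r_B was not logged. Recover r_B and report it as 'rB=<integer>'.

m = 197
d = (20, 8);  v_rel = (13, -2),  |v_rel|² = 173
v_rel×d = (13)·(8) − (-2)·(20) = 144
since m = R²·173 − 144²:  R² = (20736 + 197) / 173 = 121
R = √121 = 11  ⇒  r_B = 11 − 7 = 4

rB=4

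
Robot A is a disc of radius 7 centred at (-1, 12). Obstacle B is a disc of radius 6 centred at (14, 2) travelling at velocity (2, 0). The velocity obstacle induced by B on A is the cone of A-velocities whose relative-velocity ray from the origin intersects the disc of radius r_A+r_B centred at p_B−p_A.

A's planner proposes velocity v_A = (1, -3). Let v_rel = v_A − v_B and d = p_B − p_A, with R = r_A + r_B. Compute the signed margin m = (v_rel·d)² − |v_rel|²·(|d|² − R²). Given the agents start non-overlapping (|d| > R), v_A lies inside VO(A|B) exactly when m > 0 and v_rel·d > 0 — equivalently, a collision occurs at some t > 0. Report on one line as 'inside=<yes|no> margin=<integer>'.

d = (15, -10),  |d|² = 325;  R = 7+6 = 13,  c = 325−13² = 156
v_rel = (-1, -3),  |v_rel|² = 10;  v_rel·d = (-1)·(15) + (-3)·(-10) = 15
10·t² − 30·t + 156 = 0  ⇒  m = 15² − 10·156 = -1335
m = -1335 < 0,  v_rel·d = 15 > 0  ⇒  outside

inside=no margin=-1335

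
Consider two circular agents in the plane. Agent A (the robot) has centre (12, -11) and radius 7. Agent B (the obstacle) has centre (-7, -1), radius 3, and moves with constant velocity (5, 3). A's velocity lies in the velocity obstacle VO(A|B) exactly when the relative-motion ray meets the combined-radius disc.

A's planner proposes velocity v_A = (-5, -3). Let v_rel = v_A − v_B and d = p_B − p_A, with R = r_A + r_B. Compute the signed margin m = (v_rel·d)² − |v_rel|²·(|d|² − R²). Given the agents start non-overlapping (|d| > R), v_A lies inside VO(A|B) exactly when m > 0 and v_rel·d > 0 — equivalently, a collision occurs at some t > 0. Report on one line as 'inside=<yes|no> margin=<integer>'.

d = (-19, 10),  |d|² = 461;  R = 7+3 = 10,  c = 461−10² = 361
v_rel = (-10, -6),  |v_rel|² = 136;  v_rel·d = (-10)·(-19) + (-6)·(10) = 130
136·t² − 260·t + 361 = 0  ⇒  m = 130² − 136·361 = -32196
m = -32196 < 0,  v_rel·d = 130 > 0  ⇒  outside

inside=no margin=-32196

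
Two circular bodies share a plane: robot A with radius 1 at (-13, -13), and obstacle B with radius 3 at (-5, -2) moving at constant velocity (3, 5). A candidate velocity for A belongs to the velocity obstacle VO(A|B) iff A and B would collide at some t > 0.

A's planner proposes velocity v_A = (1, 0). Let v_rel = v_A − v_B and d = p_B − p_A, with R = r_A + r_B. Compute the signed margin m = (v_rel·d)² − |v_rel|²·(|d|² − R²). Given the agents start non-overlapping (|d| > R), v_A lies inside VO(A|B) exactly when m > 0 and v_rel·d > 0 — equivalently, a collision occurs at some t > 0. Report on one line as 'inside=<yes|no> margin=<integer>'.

d = (8, 11),  |d|² = 185;  R = 1+3 = 4,  c = 185−4² = 169
v_rel = (-2, -5),  |v_rel|² = 29;  v_rel·d = (-2)·(8) + (-5)·(11) = -71
29·t² + 142·t + 169 = 0  ⇒  m = (-71)² − 29·169 = 140
m = 140 > 0,  v_rel·d = -71 < 0  ⇒  outside

inside=no margin=140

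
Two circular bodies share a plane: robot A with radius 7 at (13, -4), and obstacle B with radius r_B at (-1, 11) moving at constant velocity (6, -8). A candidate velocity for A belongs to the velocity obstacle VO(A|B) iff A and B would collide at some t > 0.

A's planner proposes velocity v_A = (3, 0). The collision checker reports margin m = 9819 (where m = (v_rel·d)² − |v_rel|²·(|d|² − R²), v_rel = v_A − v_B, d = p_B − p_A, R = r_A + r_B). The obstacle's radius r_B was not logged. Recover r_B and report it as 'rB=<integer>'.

m = 9819
d = (-14, 15);  v_rel = (-3, 8),  |v_rel|² = 73
v_rel×d = (-3)·(15) − (8)·(-14) = 67
since m = R²·73 − 67²:  R² = (4489 + 9819) / 73 = 196
R = √196 = 14  ⇒  r_B = 14 − 7 = 7

rB=7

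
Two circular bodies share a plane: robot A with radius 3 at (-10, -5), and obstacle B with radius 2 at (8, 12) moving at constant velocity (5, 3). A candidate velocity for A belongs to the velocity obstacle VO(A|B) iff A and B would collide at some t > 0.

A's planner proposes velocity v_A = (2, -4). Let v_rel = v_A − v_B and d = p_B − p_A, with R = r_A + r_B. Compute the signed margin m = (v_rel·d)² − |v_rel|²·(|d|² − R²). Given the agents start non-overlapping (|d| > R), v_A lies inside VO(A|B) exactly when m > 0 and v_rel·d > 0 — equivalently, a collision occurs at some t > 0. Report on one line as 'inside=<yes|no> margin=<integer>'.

d = (18, 17),  |d|² = 613;  R = 3+2 = 5,  c = 613−5² = 588
v_rel = (-3, -7),  |v_rel|² = 58;  v_rel·d = (-3)·(18) + (-7)·(17) = -173
58·t² + 346·t + 588 = 0  ⇒  m = (-173)² − 58·588 = -4175
m = -4175 < 0,  v_rel·d = -173 < 0  ⇒  outside

inside=no margin=-4175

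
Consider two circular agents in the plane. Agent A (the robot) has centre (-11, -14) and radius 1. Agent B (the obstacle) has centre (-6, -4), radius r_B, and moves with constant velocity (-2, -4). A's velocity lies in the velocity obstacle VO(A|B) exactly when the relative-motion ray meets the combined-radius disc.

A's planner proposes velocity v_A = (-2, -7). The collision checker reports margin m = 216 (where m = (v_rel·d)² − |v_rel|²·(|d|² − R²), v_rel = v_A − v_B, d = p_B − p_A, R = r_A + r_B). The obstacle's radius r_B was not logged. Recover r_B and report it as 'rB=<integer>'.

m = 216
d = (5, 10);  v_rel = (0, -3),  |v_rel|² = 9
v_rel×d = (0)·(10) − (-3)·(5) = 15
since m = R²·9 − 15²:  R² = (225 + 216) / 9 = 49
R = √49 = 7  ⇒  r_B = 7 − 1 = 6

rB=6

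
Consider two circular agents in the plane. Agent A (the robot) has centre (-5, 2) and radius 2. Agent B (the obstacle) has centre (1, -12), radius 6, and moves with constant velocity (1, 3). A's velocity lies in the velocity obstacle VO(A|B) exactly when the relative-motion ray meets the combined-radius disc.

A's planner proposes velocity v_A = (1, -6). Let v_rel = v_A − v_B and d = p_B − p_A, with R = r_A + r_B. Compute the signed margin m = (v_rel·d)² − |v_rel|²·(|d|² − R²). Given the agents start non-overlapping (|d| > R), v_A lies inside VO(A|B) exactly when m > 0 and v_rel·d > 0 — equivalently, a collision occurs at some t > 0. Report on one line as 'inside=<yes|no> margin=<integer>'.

d = (6, -14),  |d|² = 232;  R = 2+6 = 8,  c = 232−8² = 168
v_rel = (0, -9),  |v_rel|² = 81;  v_rel·d = (0)·(6) + (-9)·(-14) = 126
81·t² − 252·t + 168 = 0  ⇒  m = 126² − 81·168 = 2268
m = 2268 > 0,  v_rel·d = 126 > 0  ⇒  inside

inside=yes margin=2268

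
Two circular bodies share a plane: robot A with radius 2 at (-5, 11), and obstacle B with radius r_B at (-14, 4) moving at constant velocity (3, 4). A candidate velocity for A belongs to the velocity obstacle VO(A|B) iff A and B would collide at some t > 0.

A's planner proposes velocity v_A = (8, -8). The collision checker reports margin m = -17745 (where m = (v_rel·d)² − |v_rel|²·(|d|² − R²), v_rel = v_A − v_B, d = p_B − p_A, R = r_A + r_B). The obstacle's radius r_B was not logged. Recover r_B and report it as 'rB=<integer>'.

m = -17745
d = (-9, -7);  v_rel = (5, -12),  |v_rel|² = 169
v_rel×d = (5)·(-7) − (-12)·(-9) = -143
since m = R²·169 − (-143)²:  R² = (20449 + -17745) / 169 = 16
R = √16 = 4  ⇒  r_B = 4 − 2 = 2

rB=2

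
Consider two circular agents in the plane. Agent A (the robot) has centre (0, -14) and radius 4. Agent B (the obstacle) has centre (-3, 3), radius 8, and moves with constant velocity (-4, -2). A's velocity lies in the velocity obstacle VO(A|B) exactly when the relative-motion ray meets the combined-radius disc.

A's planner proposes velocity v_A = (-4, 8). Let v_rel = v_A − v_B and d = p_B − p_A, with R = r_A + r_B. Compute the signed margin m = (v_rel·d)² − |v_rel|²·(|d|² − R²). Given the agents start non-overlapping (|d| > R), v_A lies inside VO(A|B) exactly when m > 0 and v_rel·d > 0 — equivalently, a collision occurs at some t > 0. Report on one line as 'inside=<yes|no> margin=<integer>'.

d = (-3, 17),  |d|² = 298;  R = 4+8 = 12,  c = 298−12² = 154
v_rel = (0, 10),  |v_rel|² = 100;  v_rel·d = (0)·(-3) + (10)·(17) = 170
100·t² − 340·t + 154 = 0  ⇒  m = 170² − 100·154 = 13500
m = 13500 > 0,  v_rel·d = 170 > 0  ⇒  inside

inside=yes margin=13500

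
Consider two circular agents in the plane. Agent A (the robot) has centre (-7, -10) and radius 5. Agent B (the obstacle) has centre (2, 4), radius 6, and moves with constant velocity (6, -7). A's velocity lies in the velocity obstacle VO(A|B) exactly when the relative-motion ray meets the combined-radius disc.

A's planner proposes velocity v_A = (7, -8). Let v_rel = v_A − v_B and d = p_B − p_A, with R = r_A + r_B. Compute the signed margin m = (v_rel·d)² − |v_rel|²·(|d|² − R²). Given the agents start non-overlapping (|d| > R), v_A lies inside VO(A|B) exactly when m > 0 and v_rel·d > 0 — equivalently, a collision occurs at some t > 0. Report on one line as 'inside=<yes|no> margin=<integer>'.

d = (9, 14),  |d|² = 277;  R = 5+6 = 11,  c = 277−11² = 156
v_rel = (1, -1),  |v_rel|² = 2;  v_rel·d = (1)·(9) + (-1)·(14) = -5
2·t² + 10·t + 156 = 0  ⇒  m = (-5)² − 2·156 = -287
m = -287 < 0,  v_rel·d = -5 < 0  ⇒  outside

inside=no margin=-287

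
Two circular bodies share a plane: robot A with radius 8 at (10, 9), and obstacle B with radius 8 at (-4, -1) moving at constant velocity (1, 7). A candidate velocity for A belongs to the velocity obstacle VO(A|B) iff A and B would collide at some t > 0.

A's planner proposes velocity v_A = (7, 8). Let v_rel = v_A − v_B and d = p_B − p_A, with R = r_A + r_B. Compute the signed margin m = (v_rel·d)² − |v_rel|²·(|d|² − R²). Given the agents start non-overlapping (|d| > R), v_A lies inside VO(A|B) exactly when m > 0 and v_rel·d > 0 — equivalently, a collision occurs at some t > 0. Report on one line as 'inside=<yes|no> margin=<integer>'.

d = (-14, -10),  |d|² = 296;  R = 8+8 = 16,  c = 296−16² = 40
v_rel = (6, 1),  |v_rel|² = 37;  v_rel·d = (6)·(-14) + (1)·(-10) = -94
37·t² + 188·t + 40 = 0  ⇒  m = (-94)² − 37·40 = 7356
m = 7356 > 0,  v_rel·d = -94 < 0  ⇒  outside

inside=no margin=7356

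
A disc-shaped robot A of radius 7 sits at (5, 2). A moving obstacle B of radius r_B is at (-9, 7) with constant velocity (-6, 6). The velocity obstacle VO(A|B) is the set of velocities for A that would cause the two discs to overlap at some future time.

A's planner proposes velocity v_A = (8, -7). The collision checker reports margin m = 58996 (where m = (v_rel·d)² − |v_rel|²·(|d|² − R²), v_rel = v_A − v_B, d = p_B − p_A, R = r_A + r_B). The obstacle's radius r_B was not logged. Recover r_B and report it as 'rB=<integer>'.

m = 58996
d = (-14, 5);  v_rel = (14, -13),  |v_rel|² = 365
v_rel×d = (14)·(5) − (-13)·(-14) = -112
since m = R²·365 − (-112)²:  R² = (12544 + 58996) / 365 = 196
R = √196 = 14  ⇒  r_B = 14 − 7 = 7

rB=7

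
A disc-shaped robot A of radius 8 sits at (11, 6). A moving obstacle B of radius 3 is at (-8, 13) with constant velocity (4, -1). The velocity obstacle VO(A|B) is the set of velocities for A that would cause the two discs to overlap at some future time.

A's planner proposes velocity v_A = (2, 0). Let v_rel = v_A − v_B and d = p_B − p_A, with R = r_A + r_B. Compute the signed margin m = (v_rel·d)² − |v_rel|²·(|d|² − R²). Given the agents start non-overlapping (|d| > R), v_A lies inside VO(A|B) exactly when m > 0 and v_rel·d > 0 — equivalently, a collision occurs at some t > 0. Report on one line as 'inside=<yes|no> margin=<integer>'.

d = (-19, 7),  |d|² = 410;  R = 8+3 = 11,  c = 410−11² = 289
v_rel = (-2, 1),  |v_rel|² = 5;  v_rel·d = (-2)·(-19) + (1)·(7) = 45
5·t² − 90·t + 289 = 0  ⇒  m = 45² − 5·289 = 580
m = 580 > 0,  v_rel·d = 45 > 0  ⇒  inside

inside=yes margin=580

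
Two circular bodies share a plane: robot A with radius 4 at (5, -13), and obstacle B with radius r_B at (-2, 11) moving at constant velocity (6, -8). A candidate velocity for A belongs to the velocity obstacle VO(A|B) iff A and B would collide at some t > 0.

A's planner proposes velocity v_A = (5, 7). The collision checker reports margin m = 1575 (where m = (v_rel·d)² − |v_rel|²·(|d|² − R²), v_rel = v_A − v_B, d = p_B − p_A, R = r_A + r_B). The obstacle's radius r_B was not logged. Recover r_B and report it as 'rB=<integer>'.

m = 1575
d = (-7, 24);  v_rel = (-1, 15),  |v_rel|² = 226
v_rel×d = (-1)·(24) − (15)·(-7) = 81
since m = R²·226 − 81²:  R² = (6561 + 1575) / 226 = 36
R = √36 = 6  ⇒  r_B = 6 − 4 = 2

rB=2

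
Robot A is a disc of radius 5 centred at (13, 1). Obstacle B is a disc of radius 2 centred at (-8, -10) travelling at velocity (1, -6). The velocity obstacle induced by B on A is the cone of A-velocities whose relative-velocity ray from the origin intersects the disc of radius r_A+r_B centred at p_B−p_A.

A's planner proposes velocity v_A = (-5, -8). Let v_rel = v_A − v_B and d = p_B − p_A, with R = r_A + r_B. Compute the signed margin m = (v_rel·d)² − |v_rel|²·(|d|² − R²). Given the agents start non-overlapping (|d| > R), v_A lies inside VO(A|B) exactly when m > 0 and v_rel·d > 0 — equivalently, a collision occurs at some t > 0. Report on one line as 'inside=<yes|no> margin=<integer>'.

d = (-21, -11),  |d|² = 562;  R = 5+2 = 7,  c = 562−7² = 513
v_rel = (-6, -2),  |v_rel|² = 40;  v_rel·d = (-6)·(-21) + (-2)·(-11) = 148
40·t² − 296·t + 513 = 0  ⇒  m = 148² − 40·513 = 1384
m = 1384 > 0,  v_rel·d = 148 > 0  ⇒  inside

inside=yes margin=1384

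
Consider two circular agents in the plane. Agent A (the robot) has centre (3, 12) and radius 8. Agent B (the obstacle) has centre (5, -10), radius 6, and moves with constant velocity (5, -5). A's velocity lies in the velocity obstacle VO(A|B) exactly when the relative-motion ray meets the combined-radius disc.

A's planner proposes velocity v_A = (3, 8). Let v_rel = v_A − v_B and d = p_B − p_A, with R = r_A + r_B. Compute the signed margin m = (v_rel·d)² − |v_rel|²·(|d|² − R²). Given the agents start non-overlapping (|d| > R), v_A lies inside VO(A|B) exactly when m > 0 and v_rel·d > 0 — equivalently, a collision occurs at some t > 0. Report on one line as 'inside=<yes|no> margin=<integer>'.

d = (2, -22),  |d|² = 488;  R = 8+6 = 14,  c = 488−14² = 292
v_rel = (-2, 13),  |v_rel|² = 173;  v_rel·d = (-2)·(2) + (13)·(-22) = -290
173·t² + 580·t + 292 = 0  ⇒  m = (-290)² − 173·292 = 33584
m = 33584 > 0,  v_rel·d = -290 < 0  ⇒  outside

inside=no margin=33584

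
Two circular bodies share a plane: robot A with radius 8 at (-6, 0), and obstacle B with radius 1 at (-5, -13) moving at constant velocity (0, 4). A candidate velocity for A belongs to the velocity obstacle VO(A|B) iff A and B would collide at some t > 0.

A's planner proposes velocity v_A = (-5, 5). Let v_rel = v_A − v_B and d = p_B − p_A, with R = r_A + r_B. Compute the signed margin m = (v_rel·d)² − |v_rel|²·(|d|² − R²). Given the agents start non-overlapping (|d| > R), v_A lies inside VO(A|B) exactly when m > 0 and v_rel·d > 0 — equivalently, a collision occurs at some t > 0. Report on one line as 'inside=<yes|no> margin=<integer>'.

d = (1, -13),  |d|² = 170;  R = 8+1 = 9,  c = 170−9² = 89
v_rel = (-5, 1),  |v_rel|² = 26;  v_rel·d = (-5)·(1) + (1)·(-13) = -18
26·t² + 36·t + 89 = 0  ⇒  m = (-18)² − 26·89 = -1990
m = -1990 < 0,  v_rel·d = -18 < 0  ⇒  outside

inside=no margin=-1990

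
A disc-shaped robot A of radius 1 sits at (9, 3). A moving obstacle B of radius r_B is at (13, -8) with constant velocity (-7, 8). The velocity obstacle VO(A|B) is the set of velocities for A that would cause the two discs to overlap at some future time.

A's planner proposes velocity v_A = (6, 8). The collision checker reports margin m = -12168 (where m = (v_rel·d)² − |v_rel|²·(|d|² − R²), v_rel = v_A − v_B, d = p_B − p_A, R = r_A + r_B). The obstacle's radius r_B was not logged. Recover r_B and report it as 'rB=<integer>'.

m = -12168
d = (4, -11);  v_rel = (13, 0),  |v_rel|² = 169
v_rel×d = (13)·(-11) − (0)·(4) = -143
since m = R²·169 − (-143)²:  R² = (20449 + -12168) / 169 = 49
R = √49 = 7  ⇒  r_B = 7 − 1 = 6

rB=6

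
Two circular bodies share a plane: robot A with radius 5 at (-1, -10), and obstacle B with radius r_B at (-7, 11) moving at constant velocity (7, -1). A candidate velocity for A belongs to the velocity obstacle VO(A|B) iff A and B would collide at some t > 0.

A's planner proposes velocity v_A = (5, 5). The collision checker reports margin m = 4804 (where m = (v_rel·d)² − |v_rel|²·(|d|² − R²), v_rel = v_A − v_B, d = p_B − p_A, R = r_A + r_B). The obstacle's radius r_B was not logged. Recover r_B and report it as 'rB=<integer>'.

m = 4804
d = (-6, 21);  v_rel = (-2, 6),  |v_rel|² = 40
v_rel×d = (-2)·(21) − (6)·(-6) = -6
since m = R²·40 − (-6)²:  R² = (36 + 4804) / 40 = 121
R = √121 = 11  ⇒  r_B = 11 − 5 = 6

rB=6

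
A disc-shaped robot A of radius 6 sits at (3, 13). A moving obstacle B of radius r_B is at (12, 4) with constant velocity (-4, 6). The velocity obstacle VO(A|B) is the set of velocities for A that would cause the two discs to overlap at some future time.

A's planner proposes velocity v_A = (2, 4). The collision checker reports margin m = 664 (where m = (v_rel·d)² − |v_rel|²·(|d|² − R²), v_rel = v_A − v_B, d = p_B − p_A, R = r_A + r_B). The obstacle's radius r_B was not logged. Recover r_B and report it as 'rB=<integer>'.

m = 664
d = (9, -9);  v_rel = (6, -2),  |v_rel|² = 40
v_rel×d = (6)·(-9) − (-2)·(9) = -36
since m = R²·40 − (-36)²:  R² = (1296 + 664) / 40 = 49
R = √49 = 7  ⇒  r_B = 7 − 6 = 1

rB=1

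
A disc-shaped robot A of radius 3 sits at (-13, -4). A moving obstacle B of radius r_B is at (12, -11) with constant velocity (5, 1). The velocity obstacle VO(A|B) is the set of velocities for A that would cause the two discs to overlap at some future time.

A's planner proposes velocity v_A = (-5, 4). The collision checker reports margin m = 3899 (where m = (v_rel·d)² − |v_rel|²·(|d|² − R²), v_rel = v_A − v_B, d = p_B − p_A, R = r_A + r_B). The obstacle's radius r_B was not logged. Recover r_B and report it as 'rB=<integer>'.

m = 3899
d = (25, -7);  v_rel = (-10, 3),  |v_rel|² = 109
v_rel×d = (-10)·(-7) − (3)·(25) = -5
since m = R²·109 − (-5)²:  R² = (25 + 3899) / 109 = 36
R = √36 = 6  ⇒  r_B = 6 − 3 = 3

rB=3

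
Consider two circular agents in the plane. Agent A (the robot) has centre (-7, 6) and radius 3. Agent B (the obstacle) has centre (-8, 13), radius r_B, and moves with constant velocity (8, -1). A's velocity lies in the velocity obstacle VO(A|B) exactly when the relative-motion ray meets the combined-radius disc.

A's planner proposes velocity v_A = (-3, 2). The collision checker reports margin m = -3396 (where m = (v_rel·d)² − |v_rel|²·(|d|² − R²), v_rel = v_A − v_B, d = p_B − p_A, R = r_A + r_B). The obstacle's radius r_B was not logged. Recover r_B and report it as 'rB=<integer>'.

m = -3396
d = (-1, 7);  v_rel = (-11, 3),  |v_rel|² = 130
v_rel×d = (-11)·(7) − (3)·(-1) = -74
since m = R²·130 − (-74)²:  R² = (5476 + -3396) / 130 = 16
R = √16 = 4  ⇒  r_B = 4 − 3 = 1

rB=1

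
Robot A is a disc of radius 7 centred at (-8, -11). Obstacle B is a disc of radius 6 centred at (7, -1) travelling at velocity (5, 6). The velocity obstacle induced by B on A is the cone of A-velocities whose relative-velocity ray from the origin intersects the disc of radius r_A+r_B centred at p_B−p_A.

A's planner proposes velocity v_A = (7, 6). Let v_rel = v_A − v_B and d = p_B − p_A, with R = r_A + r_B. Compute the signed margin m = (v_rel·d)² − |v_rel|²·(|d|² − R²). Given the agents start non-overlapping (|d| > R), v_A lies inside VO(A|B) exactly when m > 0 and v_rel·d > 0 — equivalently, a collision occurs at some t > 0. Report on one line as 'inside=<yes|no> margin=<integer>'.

d = (15, 10),  |d|² = 325;  R = 7+6 = 13,  c = 325−13² = 156
v_rel = (2, 0),  |v_rel|² = 4;  v_rel·d = (2)·(15) + (0)·(10) = 30
4·t² − 60·t + 156 = 0  ⇒  m = 30² − 4·156 = 276
m = 276 > 0,  v_rel·d = 30 > 0  ⇒  inside

inside=yes margin=276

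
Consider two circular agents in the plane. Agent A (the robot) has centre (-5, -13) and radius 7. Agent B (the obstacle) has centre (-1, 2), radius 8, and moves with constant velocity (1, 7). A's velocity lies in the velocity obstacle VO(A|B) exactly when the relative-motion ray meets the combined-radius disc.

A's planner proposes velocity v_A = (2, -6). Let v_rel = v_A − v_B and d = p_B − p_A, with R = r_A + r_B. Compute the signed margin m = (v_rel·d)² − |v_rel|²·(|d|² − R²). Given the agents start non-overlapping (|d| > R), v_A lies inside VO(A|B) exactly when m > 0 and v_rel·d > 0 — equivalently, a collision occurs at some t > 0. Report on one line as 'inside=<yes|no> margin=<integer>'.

d = (4, 15),  |d|² = 241;  R = 7+8 = 15,  c = 241−15² = 16
v_rel = (1, -13),  |v_rel|² = 170;  v_rel·d = (1)·(4) + (-13)·(15) = -191
170·t² + 382·t + 16 = 0  ⇒  m = (-191)² − 170·16 = 33761
m = 33761 > 0,  v_rel·d = -191 < 0  ⇒  outside

inside=no margin=33761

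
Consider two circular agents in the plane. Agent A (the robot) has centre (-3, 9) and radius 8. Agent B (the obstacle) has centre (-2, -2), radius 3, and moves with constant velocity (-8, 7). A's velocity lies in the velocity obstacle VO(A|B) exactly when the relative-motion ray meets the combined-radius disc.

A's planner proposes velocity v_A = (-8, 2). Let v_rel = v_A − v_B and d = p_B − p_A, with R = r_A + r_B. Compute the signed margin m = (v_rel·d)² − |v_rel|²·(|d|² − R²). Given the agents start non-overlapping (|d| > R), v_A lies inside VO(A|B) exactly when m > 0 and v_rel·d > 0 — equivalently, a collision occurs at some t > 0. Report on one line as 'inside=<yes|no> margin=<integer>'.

d = (1, -11),  |d|² = 122;  R = 8+3 = 11,  c = 122−11² = 1
v_rel = (0, -5),  |v_rel|² = 25;  v_rel·d = (0)·(1) + (-5)·(-11) = 55
25·t² − 110·t + 1 = 0  ⇒  m = 55² − 25·1 = 3000
m = 3000 > 0,  v_rel·d = 55 > 0  ⇒  inside

inside=yes margin=3000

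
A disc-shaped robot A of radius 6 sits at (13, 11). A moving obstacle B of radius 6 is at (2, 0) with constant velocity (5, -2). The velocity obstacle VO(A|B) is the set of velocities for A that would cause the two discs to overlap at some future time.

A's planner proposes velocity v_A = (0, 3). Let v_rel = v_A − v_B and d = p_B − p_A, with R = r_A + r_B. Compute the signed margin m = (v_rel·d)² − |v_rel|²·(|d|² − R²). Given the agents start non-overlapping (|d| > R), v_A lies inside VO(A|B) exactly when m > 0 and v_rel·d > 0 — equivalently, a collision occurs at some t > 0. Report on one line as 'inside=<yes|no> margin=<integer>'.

d = (-11, -11),  |d|² = 242;  R = 6+6 = 12,  c = 242−12² = 98
v_rel = (-5, 5),  |v_rel|² = 50;  v_rel·d = (-5)·(-11) + (5)·(-11) = 0
50·t² − 0·t + 98 = 0  ⇒  m = 0² − 50·98 = -4900
m = -4900 < 0,  v_rel·d = 0 = 0  ⇒  outside

inside=no margin=-4900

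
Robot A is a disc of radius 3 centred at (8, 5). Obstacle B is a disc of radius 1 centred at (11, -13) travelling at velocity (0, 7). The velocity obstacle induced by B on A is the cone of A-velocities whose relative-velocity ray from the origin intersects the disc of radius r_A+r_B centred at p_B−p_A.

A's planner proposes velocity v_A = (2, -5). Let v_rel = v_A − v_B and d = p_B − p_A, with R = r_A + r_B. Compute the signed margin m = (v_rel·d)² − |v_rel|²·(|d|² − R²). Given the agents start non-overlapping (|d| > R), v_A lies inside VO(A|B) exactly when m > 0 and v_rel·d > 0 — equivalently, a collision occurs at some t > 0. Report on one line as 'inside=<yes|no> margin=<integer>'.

d = (3, -18),  |d|² = 333;  R = 3+1 = 4,  c = 333−4² = 317
v_rel = (2, -12),  |v_rel|² = 148;  v_rel·d = (2)·(3) + (-12)·(-18) = 222
148·t² − 444·t + 317 = 0  ⇒  m = 222² − 148·317 = 2368
m = 2368 > 0,  v_rel·d = 222 > 0  ⇒  inside

inside=yes margin=2368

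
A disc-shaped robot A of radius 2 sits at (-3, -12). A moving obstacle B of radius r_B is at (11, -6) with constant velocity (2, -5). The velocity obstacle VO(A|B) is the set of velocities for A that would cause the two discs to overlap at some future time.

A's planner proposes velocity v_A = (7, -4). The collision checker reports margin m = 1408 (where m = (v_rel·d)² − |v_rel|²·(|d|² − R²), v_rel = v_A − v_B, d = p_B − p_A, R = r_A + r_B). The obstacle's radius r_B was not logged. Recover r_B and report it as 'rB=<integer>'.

m = 1408
d = (14, 6);  v_rel = (5, 1),  |v_rel|² = 26
v_rel×d = (5)·(6) − (1)·(14) = 16
since m = R²·26 − 16²:  R² = (256 + 1408) / 26 = 64
R = √64 = 8  ⇒  r_B = 8 − 2 = 6

rB=6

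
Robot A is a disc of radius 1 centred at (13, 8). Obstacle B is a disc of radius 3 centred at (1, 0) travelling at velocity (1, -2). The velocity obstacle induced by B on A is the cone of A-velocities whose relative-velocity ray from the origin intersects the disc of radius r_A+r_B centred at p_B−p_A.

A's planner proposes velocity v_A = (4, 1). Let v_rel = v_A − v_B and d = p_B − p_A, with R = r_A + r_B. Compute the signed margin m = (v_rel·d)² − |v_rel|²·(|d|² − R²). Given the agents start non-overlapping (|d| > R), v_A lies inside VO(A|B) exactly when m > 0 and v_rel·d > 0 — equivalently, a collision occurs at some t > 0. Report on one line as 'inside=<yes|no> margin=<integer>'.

d = (-12, -8),  |d|² = 208;  R = 1+3 = 4,  c = 208−4² = 192
v_rel = (3, 3),  |v_rel|² = 18;  v_rel·d = (3)·(-12) + (3)·(-8) = -60
18·t² + 120·t + 192 = 0  ⇒  m = (-60)² − 18·192 = 144
m = 144 > 0,  v_rel·d = -60 < 0  ⇒  outside

inside=no margin=144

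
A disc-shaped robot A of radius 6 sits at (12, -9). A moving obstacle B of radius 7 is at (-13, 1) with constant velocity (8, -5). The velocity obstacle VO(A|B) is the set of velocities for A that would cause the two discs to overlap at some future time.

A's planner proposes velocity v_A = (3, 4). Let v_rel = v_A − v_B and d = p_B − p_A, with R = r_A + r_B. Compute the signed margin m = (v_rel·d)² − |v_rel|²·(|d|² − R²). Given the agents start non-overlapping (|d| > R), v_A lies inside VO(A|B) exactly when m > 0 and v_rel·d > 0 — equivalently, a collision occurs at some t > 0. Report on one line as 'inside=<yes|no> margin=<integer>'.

d = (-25, 10),  |d|² = 725;  R = 6+7 = 13,  c = 725−13² = 556
v_rel = (-5, 9),  |v_rel|² = 106;  v_rel·d = (-5)·(-25) + (9)·(10) = 215
106·t² − 430·t + 556 = 0  ⇒  m = 215² − 106·556 = -12711
m = -12711 < 0,  v_rel·d = 215 > 0  ⇒  outside

inside=no margin=-12711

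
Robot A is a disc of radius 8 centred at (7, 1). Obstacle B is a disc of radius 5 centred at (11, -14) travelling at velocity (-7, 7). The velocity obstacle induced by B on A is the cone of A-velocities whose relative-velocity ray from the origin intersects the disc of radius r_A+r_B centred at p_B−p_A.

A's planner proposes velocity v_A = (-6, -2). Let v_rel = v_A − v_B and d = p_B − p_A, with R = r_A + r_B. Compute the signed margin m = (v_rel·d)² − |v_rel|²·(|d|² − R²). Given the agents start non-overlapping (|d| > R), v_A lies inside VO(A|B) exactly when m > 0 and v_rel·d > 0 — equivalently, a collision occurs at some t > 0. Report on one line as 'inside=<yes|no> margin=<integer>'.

d = (4, -15),  |d|² = 241;  R = 8+5 = 13,  c = 241−13² = 72
v_rel = (1, -9),  |v_rel|² = 82;  v_rel·d = (1)·(4) + (-9)·(-15) = 139
82·t² − 278·t + 72 = 0  ⇒  m = 139² − 82·72 = 13417
m = 13417 > 0,  v_rel·d = 139 > 0  ⇒  inside

inside=yes margin=13417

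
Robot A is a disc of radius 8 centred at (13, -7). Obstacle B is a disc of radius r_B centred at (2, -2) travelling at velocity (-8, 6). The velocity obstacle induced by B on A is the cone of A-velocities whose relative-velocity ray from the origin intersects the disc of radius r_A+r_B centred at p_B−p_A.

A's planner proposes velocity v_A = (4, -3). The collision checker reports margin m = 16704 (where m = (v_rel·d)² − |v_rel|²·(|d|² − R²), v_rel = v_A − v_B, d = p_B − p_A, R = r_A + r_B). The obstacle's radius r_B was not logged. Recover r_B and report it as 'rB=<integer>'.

m = 16704
d = (-11, 5);  v_rel = (12, -9),  |v_rel|² = 225
v_rel×d = (12)·(5) − (-9)·(-11) = -39
since m = R²·225 − (-39)²:  R² = (1521 + 16704) / 225 = 81
R = √81 = 9  ⇒  r_B = 9 − 8 = 1

rB=1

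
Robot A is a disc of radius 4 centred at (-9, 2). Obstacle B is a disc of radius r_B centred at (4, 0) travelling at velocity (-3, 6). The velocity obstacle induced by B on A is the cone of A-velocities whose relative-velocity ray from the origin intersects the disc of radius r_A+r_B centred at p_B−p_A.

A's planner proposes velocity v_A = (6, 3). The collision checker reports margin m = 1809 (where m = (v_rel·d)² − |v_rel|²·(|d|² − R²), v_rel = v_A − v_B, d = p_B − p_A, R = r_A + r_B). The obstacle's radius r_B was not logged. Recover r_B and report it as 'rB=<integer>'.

m = 1809
d = (13, -2);  v_rel = (9, -3),  |v_rel|² = 90
v_rel×d = (9)·(-2) − (-3)·(13) = 21
since m = R²·90 − 21²:  R² = (441 + 1809) / 90 = 25
R = √25 = 5  ⇒  r_B = 5 − 4 = 1

rB=1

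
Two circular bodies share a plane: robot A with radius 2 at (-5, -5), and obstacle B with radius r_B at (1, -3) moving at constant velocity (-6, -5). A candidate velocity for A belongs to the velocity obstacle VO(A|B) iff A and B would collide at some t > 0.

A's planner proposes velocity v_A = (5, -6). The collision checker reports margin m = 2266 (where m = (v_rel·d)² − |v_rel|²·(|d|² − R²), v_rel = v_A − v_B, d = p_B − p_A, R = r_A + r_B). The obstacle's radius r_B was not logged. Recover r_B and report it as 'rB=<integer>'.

m = 2266
d = (6, 2);  v_rel = (11, -1),  |v_rel|² = 122
v_rel×d = (11)·(2) − (-1)·(6) = 28
since m = R²·122 − 28²:  R² = (784 + 2266) / 122 = 25
R = √25 = 5  ⇒  r_B = 5 − 2 = 3

rB=3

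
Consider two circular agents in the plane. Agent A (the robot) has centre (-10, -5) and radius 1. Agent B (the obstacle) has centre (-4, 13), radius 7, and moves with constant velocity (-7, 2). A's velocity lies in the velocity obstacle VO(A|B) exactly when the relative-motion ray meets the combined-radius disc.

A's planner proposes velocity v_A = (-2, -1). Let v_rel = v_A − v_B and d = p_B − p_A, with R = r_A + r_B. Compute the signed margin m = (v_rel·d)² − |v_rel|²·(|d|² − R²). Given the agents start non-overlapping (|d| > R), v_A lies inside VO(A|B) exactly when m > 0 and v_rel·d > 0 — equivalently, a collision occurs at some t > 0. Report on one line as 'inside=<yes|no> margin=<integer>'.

d = (6, 18),  |d|² = 360;  R = 1+7 = 8,  c = 360−8² = 296
v_rel = (5, -3),  |v_rel|² = 34;  v_rel·d = (5)·(6) + (-3)·(18) = -24
34·t² + 48·t + 296 = 0  ⇒  m = (-24)² − 34·296 = -9488
m = -9488 < 0,  v_rel·d = -24 < 0  ⇒  outside

inside=no margin=-9488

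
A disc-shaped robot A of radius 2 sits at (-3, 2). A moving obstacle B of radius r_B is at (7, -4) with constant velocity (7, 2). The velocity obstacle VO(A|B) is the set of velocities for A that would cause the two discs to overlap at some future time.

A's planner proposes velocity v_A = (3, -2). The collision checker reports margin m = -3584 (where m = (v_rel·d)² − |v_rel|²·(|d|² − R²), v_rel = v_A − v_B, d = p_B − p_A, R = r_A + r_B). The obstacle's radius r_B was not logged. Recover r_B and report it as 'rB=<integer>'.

m = -3584
d = (10, -6);  v_rel = (-4, -4),  |v_rel|² = 32
v_rel×d = (-4)·(-6) − (-4)·(10) = 64
since m = R²·32 − 64²:  R² = (4096 + -3584) / 32 = 16
R = √16 = 4  ⇒  r_B = 4 − 2 = 2

rB=2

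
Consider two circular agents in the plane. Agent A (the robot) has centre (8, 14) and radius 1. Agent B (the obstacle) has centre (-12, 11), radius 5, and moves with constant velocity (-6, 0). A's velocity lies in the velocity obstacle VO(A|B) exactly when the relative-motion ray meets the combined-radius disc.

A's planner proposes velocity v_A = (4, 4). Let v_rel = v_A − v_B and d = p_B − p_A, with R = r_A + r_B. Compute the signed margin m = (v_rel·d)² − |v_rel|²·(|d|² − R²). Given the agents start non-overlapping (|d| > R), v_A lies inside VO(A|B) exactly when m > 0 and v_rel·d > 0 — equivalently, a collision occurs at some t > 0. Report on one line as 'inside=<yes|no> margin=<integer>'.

d = (-20, -3),  |d|² = 409;  R = 1+5 = 6,  c = 409−6² = 373
v_rel = (10, 4),  |v_rel|² = 116;  v_rel·d = (10)·(-20) + (4)·(-3) = -212
116·t² + 424·t + 373 = 0  ⇒  m = (-212)² − 116·373 = 1676
m = 1676 > 0,  v_rel·d = -212 < 0  ⇒  outside

inside=no margin=1676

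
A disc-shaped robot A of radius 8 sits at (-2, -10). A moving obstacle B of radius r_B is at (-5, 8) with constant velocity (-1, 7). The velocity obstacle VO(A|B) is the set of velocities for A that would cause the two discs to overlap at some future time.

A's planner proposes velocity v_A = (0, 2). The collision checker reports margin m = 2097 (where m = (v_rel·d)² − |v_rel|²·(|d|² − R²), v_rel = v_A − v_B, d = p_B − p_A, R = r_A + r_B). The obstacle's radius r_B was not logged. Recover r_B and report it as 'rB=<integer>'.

m = 2097
d = (-3, 18);  v_rel = (1, -5),  |v_rel|² = 26
v_rel×d = (1)·(18) − (-5)·(-3) = 3
since m = R²·26 − 3²:  R² = (9 + 2097) / 26 = 81
R = √81 = 9  ⇒  r_B = 9 − 8 = 1

rB=1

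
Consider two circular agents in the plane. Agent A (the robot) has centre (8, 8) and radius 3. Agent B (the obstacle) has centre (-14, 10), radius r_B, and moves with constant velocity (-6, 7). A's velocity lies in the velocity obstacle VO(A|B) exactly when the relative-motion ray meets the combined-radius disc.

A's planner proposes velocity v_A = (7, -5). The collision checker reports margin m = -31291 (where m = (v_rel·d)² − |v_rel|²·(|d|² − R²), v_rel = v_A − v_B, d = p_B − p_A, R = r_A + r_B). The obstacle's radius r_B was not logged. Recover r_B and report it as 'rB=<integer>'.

m = -31291
d = (-22, 2);  v_rel = (13, -12),  |v_rel|² = 313
v_rel×d = (13)·(2) − (-12)·(-22) = -238
since m = R²·313 − (-238)²:  R² = (56644 + -31291) / 313 = 81
R = √81 = 9  ⇒  r_B = 9 − 3 = 6

rB=6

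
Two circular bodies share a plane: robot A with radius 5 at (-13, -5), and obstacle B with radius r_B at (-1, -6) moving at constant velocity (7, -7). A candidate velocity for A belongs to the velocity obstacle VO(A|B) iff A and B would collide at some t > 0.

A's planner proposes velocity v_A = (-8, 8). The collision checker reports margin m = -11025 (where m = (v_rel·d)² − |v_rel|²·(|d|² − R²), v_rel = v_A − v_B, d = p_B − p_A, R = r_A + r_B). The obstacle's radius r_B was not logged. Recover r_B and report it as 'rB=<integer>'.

m = -11025
d = (12, -1);  v_rel = (-15, 15),  |v_rel|² = 450
v_rel×d = (-15)·(-1) − (15)·(12) = -165
since m = R²·450 − (-165)²:  R² = (27225 + -11025) / 450 = 36
R = √36 = 6  ⇒  r_B = 6 − 5 = 1

rB=1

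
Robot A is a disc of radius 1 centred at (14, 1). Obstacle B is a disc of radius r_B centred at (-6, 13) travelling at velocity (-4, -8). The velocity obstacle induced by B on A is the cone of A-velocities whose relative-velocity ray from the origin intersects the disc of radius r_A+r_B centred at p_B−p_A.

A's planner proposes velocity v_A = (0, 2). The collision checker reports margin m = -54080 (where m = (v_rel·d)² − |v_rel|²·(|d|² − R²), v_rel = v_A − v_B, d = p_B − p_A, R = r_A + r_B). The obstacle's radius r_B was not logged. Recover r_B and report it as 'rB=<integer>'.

m = -54080
d = (-20, 12);  v_rel = (4, 10),  |v_rel|² = 116
v_rel×d = (4)·(12) − (10)·(-20) = 248
since m = R²·116 − 248²:  R² = (61504 + -54080) / 116 = 64
R = √64 = 8  ⇒  r_B = 8 − 1 = 7

rB=7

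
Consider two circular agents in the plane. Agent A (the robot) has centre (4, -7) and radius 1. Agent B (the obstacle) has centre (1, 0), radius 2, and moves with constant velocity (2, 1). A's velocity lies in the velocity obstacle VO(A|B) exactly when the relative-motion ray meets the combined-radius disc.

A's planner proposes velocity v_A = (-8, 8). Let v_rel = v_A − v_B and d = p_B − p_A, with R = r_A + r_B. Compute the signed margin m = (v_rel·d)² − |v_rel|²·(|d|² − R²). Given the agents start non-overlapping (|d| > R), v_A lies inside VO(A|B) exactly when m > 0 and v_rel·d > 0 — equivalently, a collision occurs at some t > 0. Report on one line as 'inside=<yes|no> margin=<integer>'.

d = (-3, 7),  |d|² = 58;  R = 1+2 = 3,  c = 58−3² = 49
v_rel = (-10, 7),  |v_rel|² = 149;  v_rel·d = (-10)·(-3) + (7)·(7) = 79
149·t² − 158·t + 49 = 0  ⇒  m = 79² − 149·49 = -1060
m = -1060 < 0,  v_rel·d = 79 > 0  ⇒  outside

inside=no margin=-1060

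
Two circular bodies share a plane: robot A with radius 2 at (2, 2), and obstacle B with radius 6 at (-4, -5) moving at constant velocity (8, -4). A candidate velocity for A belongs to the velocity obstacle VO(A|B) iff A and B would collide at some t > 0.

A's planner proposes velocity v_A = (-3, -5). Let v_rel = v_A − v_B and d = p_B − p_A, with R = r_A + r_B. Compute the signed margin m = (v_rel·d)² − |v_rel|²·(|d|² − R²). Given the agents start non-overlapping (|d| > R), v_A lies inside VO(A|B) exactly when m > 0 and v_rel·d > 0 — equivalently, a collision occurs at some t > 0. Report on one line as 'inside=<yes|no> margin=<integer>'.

d = (-6, -7),  |d|² = 85;  R = 2+6 = 8,  c = 85−8² = 21
v_rel = (-11, -1),  |v_rel|² = 122;  v_rel·d = (-11)·(-6) + (-1)·(-7) = 73
122·t² − 146·t + 21 = 0  ⇒  m = 73² − 122·21 = 2767
m = 2767 > 0,  v_rel·d = 73 > 0  ⇒  inside

inside=yes margin=2767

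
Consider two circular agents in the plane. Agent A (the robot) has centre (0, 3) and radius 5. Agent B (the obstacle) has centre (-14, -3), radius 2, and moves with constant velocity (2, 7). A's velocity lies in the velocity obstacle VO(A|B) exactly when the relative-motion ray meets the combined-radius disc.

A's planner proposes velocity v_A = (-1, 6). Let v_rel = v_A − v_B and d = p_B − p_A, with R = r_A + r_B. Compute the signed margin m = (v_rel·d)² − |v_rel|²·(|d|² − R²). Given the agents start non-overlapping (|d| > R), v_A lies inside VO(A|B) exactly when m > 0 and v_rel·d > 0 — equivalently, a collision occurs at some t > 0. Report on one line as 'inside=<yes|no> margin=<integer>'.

d = (-14, -6),  |d|² = 232;  R = 5+2 = 7,  c = 232−7² = 183
v_rel = (-3, -1),  |v_rel|² = 10;  v_rel·d = (-3)·(-14) + (-1)·(-6) = 48
10·t² − 96·t + 183 = 0  ⇒  m = 48² − 10·183 = 474
m = 474 > 0,  v_rel·d = 48 > 0  ⇒  inside

inside=yes margin=474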